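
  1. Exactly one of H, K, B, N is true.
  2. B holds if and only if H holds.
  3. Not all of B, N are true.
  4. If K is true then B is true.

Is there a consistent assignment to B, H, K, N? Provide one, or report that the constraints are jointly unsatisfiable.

B = False, H = False, K = False, N = True

  (1) {H, K, B, N}: 1 true — exactly one ✓
  (2) B=F, H=F — same ✓
  (3) {B, N}: 1/2 true — not all ✓
  (4) K=F ⇒ B: vacuous ✓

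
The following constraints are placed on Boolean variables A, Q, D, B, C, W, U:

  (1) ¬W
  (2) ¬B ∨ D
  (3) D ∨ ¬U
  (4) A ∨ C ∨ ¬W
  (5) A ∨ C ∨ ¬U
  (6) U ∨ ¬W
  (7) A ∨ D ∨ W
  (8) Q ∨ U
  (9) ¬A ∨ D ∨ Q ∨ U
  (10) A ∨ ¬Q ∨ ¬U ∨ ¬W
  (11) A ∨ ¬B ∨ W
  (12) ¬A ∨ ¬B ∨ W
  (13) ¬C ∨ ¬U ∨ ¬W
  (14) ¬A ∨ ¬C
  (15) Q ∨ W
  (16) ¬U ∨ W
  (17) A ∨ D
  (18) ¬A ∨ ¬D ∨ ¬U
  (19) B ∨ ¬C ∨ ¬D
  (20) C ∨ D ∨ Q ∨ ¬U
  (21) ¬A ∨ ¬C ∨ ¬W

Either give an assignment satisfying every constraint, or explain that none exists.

A = False, Q = True, D = True, B = False, C = False, W = False, U = False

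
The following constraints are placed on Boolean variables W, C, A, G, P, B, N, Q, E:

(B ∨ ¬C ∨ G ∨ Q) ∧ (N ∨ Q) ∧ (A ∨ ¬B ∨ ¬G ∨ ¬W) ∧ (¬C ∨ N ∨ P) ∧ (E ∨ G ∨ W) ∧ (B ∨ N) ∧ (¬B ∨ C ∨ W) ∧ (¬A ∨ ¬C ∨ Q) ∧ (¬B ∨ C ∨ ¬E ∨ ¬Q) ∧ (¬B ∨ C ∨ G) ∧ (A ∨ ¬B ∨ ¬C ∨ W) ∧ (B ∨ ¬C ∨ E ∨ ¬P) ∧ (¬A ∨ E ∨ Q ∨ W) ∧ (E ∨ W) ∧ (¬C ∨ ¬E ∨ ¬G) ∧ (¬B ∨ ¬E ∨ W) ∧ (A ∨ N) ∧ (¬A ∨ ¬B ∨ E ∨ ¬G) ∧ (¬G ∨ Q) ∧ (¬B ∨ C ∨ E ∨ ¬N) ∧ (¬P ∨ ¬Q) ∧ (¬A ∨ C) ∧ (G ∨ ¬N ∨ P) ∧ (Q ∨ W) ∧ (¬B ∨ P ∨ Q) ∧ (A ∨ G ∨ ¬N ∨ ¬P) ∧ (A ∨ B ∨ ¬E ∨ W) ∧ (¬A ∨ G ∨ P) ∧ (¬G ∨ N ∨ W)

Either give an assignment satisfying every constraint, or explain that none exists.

Set W = True.
Set C = True.
Set A = True.
  then (¬A ∨ ¬C ∨ Q) forces Q = True.
  then (¬P ∨ ¬Q) forces P = False.
  then (¬A ∨ G ∨ P) forces G = True.
  then (¬C ∨ N ∨ P) forces N = True.
  then (¬C ∨ ¬E ∨ ¬G) forces E = False.
  then (¬A ∨ ¬B ∨ E ∨ ¬G) forces B = False.
All clauses satisfied.

W=T, C=T, A=T, G=T, P=F, B=F, N=T, Q=T, E=F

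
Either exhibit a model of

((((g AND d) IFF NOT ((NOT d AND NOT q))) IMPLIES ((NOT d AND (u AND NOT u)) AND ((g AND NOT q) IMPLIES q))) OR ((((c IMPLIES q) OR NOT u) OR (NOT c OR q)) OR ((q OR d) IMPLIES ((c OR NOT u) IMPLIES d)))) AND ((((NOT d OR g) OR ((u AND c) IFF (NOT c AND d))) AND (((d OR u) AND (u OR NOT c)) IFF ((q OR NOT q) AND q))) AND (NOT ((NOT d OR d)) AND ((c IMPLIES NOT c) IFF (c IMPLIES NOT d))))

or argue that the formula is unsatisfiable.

Unsatisfiable — no assignment works.

The conjunct NOT ((NOT d OR d)) is unsatisfiable on its own:
  d=F: evaluates to False.
  d=T: evaluates to False.
So the whole conjunction is unsatisfiable.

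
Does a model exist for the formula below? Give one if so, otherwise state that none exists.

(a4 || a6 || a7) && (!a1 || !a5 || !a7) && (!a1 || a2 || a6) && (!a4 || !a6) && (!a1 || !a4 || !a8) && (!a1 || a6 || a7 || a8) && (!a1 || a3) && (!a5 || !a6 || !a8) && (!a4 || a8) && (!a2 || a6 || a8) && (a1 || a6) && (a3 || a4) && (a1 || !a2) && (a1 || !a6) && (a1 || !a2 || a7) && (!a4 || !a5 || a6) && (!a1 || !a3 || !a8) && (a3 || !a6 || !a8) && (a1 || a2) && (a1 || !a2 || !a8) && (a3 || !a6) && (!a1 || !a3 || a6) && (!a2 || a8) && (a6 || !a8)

Try a1 = False:
  (a1 || a6) forces a6 = True.
  clause (a1 || !a6) is falsified — backtrack.
So a1 = True.
  then (!a1 || a3) forces a3 = True.
  then (!a1 || !a3 || !a8) forces a8 = False.
  then (!a1 || !a3 || a6) forces a6 = True.
  then (!a2 || a8) forces a2 = False.
  then (!a4 || !a6) forces a4 = False.
Set a5 = True.
  then (!a1 || !a5 || !a7) forces a7 = False.
All clauses satisfied.

a1=T, a2=F, a3=T, a4=F, a5=T, a6=T, a7=F, a8=F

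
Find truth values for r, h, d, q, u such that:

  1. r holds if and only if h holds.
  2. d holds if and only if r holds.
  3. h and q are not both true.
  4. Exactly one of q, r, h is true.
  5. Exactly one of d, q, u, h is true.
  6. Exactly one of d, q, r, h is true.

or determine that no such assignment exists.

r = False, h = False, d = False, q = True, u = False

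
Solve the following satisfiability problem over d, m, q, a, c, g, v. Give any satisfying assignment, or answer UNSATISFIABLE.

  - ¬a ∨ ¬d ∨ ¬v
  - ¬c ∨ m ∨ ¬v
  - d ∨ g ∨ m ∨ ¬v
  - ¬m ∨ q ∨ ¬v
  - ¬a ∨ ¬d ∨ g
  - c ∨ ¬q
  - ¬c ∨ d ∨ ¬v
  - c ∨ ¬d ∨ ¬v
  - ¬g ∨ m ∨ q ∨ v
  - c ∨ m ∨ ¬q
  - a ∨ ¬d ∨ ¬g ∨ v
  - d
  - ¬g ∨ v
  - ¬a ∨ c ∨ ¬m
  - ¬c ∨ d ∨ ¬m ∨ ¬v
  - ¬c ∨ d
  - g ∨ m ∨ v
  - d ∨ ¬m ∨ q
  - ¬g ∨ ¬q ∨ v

Unit clause (d) forces d = True.
Set m = True.
Set q = True.
  then (c ∨ ¬q) forces c = True.
Try a = True:
  (¬a ∨ ¬d ∨ ¬v) forces v = False.
  (¬a ∨ ¬d ∨ g) forces g = True.
  clause (¬g ∨ v) is falsified — backtrack.
So a = False.
Set g = True.
  then (a ∨ ¬d ∨ ¬g ∨ v) forces v = True.
All clauses satisfied.

d=T, m=T, q=T, a=F, c=T, g=T, v=T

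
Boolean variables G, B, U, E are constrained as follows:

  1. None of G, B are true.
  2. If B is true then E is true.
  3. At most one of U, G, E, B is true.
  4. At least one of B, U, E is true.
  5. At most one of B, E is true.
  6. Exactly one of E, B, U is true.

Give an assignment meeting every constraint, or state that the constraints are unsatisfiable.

G = False, B = False, U = True, E = False

  (1) {G, B}: 0 true — none ✓
  (2) B=F ⇒ E: vacuous ✓
  (3) {U, G, E, B}: 1 true — at most one ✓
  (4) {B, U, E}: 1 true — at least one ✓
  (5) {B, E}: 0 true — at most one ✓
  (6) {E, B, U}: 1 true — exactly one ✓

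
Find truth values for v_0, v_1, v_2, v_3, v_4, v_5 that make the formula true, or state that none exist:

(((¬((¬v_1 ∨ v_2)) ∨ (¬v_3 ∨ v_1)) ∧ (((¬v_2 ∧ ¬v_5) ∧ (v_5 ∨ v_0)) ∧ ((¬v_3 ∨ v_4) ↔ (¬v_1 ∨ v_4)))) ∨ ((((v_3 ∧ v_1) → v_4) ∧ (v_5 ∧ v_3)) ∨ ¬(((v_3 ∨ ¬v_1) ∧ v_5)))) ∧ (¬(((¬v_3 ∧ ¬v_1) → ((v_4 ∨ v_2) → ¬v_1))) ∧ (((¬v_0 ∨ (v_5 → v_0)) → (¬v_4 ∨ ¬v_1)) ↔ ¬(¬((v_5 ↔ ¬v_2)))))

Unsatisfiable — no assignment works.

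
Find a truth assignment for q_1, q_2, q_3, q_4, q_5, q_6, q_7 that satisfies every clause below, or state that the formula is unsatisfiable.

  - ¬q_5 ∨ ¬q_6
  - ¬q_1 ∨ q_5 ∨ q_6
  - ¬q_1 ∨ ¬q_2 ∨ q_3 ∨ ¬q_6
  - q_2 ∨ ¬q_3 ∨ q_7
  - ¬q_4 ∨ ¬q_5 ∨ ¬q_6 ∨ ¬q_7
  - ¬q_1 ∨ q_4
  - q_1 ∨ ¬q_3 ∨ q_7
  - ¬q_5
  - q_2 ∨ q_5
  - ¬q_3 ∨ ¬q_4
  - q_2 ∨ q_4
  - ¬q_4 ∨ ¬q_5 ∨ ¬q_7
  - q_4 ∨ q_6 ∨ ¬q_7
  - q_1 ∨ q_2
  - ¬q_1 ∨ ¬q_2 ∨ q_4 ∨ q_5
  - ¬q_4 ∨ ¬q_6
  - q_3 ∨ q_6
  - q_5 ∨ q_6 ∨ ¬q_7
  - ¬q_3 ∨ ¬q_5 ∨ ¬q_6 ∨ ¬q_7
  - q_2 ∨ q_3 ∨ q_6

Unit clause (¬q_5) forces q_5 = False.
In (q_2 ∨ q_5) only q_2 is left, so q_2 = True.
Try q_1 = True:
  (¬q_1 ∨ q_5 ∨ q_6) forces q_6 = True.
  (¬q_1 ∨ ¬q_2 ∨ q_3 ∨ ¬q_6) forces q_3 = True.
  (¬q_1 ∨ q_4) forces q_4 = True.
  clause (¬q_3 ∨ ¬q_4) is falsified — backtrack.
So q_1 = False.
Set q_3 = True.
  then (q_1 ∨ ¬q_3 ∨ q_7) forces q_7 = True.
  then (¬q_3 ∨ ¬q_4) forces q_4 = False.
  then (q_4 ∨ q_6 ∨ ¬q_7) forces q_6 = True.
All clauses satisfied.

q_1=F, q_2=T, q_3=T, q_4=F, q_5=F, q_6=T, q_7=T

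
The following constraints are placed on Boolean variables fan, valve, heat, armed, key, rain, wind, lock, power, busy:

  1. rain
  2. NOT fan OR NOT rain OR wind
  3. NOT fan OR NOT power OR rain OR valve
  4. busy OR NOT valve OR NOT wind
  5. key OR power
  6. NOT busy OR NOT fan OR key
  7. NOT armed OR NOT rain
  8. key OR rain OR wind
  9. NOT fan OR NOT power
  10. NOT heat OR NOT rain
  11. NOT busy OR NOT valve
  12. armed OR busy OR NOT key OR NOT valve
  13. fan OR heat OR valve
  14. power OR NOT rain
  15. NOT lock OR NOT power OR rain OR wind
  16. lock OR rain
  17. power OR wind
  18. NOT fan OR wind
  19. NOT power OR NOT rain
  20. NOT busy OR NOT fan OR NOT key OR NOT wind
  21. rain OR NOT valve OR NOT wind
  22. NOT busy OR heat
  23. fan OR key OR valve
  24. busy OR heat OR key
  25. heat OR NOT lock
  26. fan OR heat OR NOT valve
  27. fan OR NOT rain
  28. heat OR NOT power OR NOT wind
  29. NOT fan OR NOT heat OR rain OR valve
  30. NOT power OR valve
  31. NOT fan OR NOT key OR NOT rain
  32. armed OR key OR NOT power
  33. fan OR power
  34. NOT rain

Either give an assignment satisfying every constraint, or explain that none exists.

UNSATISFIABLE

Case rain = True:
  Clause (NOT rain) is falsified — contradiction.
Case rain = False:
  Clause (rain) is falsified — contradiction.
Both cases fail, so the formula is unsatisfiable.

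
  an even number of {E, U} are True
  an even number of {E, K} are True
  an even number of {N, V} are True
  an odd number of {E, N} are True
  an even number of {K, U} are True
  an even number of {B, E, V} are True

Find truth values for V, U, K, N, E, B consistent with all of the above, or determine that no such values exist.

V: True; U: False; K: False; N: True; E: False; B: True

{E, U}: 0 true → even ✓
{E, K}: 0 true → even ✓
{N, V}: 2 true → even ✓
{E, N}: 1 true → odd ✓
{K, U}: 0 true → even ✓
{B, E, V}: 2 true → even ✓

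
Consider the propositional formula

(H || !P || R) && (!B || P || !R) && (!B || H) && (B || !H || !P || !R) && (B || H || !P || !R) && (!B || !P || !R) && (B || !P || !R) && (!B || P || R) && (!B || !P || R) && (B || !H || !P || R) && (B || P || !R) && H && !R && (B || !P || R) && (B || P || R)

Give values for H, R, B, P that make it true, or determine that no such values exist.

Case B = True:
  (!B || H) forces H = True.
  (!R) forces R = False.
  (!B || P || R) forces P = True.
  Clause (!B || !P || R) is falsified — contradiction.
Case B = False:
  (H) forces H = True.
  (!R) forces R = False.
  (B || !H || !P || R) forces P = False.
  Clause (B || P || R) is falsified — contradiction.
Both cases fail, so the formula is unsatisfiable.

Unsatisfiable — no assignment works.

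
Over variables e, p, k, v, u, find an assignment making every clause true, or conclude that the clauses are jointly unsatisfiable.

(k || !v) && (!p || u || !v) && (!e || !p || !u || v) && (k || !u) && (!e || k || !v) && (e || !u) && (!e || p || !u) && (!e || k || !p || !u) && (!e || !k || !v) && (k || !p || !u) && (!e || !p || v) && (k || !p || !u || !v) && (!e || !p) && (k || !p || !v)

e = False, p = False, k = True, v = False, u = False

Set e = False.
  then (e || !u) forces u = False.
Set p = False.
Set k = True.
Set v = False.
All clauses satisfied.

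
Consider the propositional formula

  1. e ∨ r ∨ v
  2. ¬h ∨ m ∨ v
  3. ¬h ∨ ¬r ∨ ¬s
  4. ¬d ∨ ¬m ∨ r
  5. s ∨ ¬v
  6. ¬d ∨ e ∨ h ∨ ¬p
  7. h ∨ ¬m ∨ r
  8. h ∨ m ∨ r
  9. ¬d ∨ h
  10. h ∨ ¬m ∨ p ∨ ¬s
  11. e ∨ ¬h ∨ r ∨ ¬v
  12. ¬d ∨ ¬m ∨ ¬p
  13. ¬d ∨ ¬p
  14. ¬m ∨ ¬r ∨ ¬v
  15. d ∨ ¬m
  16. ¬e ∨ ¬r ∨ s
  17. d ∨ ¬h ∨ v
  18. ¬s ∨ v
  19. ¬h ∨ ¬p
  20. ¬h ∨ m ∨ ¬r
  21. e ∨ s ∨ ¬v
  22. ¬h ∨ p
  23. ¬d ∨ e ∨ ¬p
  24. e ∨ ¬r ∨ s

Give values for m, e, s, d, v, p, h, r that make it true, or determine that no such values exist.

Set m = False.
Set e = True.
Try s = False:
  (s ∨ ¬v) forces v = False.
  (¬h ∨ m ∨ v) forces h = False.
  (h ∨ m ∨ r) forces r = True.
  clause (¬e ∨ ¬r ∨ s) is falsified — backtrack.
So s = True.
  then (¬s ∨ v) forces v = True.
Set d = False.
Set p = True.
  then (¬h ∨ ¬p) forces h = False.
  then (h ∨ m ∨ r) forces r = True.
All clauses satisfied.

m = False, e = True, s = True, d = False, v = True, p = True, h = False, r = True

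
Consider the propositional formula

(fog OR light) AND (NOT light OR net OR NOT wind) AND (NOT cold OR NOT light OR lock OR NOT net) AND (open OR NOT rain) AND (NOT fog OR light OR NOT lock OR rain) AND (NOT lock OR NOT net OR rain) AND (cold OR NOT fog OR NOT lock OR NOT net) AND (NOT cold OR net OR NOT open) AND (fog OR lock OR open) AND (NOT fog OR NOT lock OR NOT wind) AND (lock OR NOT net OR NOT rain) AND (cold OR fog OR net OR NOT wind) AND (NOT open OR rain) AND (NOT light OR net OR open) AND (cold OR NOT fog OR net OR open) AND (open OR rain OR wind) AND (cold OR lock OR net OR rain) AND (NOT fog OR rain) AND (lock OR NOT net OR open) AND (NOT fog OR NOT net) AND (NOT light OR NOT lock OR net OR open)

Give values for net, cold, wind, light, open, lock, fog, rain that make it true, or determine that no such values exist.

net = False; cold = False; wind = False; light = True; open = True; lock = True; fog = True; rain = True

Set net = False.
Try cold = True:
  (NOT cold OR net OR NOT open) forces open = False.
  (open OR NOT rain) forces rain = False.
  (NOT light OR net OR open) forces light = False.
  (fog OR light) forces fog = True.
  clause (NOT fog OR rain) is falsified — backtrack.
So cold = False.
Set wind = False.
Set light = True.
  then (NOT light OR net OR open) forces open = True.
  then (NOT open OR rain) forces rain = True.
Set lock = True.
Set fog = True.
All clauses satisfied.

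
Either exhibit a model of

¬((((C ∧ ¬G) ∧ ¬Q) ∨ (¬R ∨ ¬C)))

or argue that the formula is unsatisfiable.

C: True; R: True; G: True; Q: True

  ¬((((C ∧ ¬G) ∧ ¬Q) ∨ (¬R ∨ ¬C))) = True
    ((C ∧ ¬G) ∧ ¬Q) ∨ (¬R ∨ ¬C) = False
      (C ∧ ¬G) ∧ ¬Q = False
        C ∧ ¬G = False
          ¬G = False
        ¬Q = False
      ¬R ∨ ¬C = False
        ¬R = False
        ¬C = False
The formula evaluates to True.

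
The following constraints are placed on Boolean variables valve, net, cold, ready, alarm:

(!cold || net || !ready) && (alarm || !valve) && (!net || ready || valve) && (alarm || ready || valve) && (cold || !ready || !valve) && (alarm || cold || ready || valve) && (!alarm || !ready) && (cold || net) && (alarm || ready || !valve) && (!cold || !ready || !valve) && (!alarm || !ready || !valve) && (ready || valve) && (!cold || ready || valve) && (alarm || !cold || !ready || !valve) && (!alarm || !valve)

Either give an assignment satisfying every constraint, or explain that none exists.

valve=F, net=T, cold=T, ready=T, alarm=F

Try valve = True:
  (alarm || !valve) forces alarm = True.
  clause (!alarm || !valve) is falsified — backtrack.
So valve = False.
  then (ready || valve) forces ready = True.
  then (!alarm || !ready) forces alarm = False.
Set net = True.
Set cold = True.
All clauses satisfied.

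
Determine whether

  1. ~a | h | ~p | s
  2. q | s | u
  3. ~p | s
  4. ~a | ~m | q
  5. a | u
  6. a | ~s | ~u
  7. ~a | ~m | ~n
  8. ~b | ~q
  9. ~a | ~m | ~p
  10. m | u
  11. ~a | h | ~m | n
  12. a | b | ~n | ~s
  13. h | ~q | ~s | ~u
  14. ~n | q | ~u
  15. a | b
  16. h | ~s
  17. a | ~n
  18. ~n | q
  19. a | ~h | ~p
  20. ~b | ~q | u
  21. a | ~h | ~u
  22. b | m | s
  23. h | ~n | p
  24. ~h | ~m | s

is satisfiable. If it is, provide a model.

Set a = True.
Set p = False.
Set q = True.
  then (~b | ~q) forces b = False.
Set u = True.
Set m = False.
  then (b | m | s) forces s = True.
  then (h | ~q | ~s | ~u) forces h = True.
Set n = True.
All clauses satisfied.

a = True, p = False, q = True, u = True, m = False, b = False, h = True, n = True, s = True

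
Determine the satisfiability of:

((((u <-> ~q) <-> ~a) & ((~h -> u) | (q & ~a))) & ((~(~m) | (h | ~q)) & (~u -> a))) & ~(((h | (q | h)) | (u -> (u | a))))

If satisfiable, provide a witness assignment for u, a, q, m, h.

The conjunct ~(((h | (q | h)) | (u -> (u | a)))) is unsatisfiable on its own:
  u = True: this becomes ~(((h | (q | h)) | True)) = False.
  u = False: this becomes ~(((h | (q | h)) | True)) = False.
So the whole conjunction is unsatisfiable.

Unsatisfiable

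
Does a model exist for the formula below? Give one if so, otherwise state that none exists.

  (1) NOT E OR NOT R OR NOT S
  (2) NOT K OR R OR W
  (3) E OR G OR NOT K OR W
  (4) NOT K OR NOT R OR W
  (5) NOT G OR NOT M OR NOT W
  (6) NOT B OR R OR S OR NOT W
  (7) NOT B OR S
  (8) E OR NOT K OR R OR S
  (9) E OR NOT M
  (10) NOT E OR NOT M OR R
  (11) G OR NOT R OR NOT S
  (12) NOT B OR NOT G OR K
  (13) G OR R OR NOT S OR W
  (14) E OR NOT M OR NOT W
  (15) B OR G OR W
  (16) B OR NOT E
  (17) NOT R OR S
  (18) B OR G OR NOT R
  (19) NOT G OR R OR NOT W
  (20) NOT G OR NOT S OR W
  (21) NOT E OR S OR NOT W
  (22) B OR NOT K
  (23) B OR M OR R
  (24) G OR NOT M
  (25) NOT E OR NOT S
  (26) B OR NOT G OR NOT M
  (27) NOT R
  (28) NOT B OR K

E=F; G=F; R=F; S=T; M=F; W=T; B=T; K=T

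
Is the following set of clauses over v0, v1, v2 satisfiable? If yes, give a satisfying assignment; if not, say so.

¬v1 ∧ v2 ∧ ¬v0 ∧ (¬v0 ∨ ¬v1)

Unit clause (¬v1) forces v1 = False.
Unit clause (v2) forces v2 = True.
Unit clause (¬v0) forces v0 = False.
Check each clause:
  (¬v1): ¬v1 holds.
  (v2): v2 holds.
  (¬v0): ¬v0 holds.
  (¬v0 ∨ ¬v1): ¬v0 holds.
All clauses satisfied.

v0=F; v1=F; v2=T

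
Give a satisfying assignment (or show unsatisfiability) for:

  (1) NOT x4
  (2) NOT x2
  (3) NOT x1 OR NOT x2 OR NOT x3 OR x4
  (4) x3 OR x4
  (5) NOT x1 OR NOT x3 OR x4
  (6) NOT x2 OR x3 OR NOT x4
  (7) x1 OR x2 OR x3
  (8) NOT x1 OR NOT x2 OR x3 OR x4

Unit clause (NOT x4) forces x4 = False.
Unit clause (NOT x2) forces x2 = False.
In (x3 OR x4) only x3 is left, so x3 = True.
In (NOT x1 OR NOT x3 OR x4) only NOT x1 is left, so x1 = False.
Check each clause:
  (NOT x4): NOT x4 holds.
  (NOT x2): NOT x2 holds.
  (NOT x1 OR NOT x2 OR NOT x3 OR x4): NOT x1 holds.
  (x3 OR x4): x3 holds.
  (NOT x1 OR NOT x3 OR x4): NOT x1 holds.
  (NOT x2 OR x3 OR NOT x4): NOT x2 holds.
  (x1 OR x2 OR x3): x3 holds.
  (NOT x1 OR NOT x2 OR x3 OR x4): NOT x1 holds.
All clauses satisfied.

x1=F, x2=F, x3=T, x4=F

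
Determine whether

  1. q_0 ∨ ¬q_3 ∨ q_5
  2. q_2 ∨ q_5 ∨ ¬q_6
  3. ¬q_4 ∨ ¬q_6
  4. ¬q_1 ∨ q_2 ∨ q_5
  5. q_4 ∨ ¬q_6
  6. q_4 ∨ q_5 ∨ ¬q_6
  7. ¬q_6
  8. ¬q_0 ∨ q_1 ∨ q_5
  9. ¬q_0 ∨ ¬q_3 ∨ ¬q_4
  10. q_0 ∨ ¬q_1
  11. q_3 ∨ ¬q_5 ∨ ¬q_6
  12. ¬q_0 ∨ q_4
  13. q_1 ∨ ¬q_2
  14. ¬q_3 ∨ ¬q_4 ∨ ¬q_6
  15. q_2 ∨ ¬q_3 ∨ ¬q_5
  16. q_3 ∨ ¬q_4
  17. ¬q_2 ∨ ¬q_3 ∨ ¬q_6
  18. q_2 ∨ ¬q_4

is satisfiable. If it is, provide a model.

Unit clause (¬q_6) forces q_6 = False.
Set q_0 = False.
  then (q_0 ∨ ¬q_1) forces q_1 = False.
  then (q_1 ∨ ¬q_2) forces q_2 = False.
  then (q_2 ∨ ¬q_4) forces q_4 = False.
Try q_3 = True:
  (q_0 ∨ ¬q_3 ∨ q_5) forces q_5 = True.
  clause (q_2 ∨ ¬q_3 ∨ ¬q_5) is falsified — backtrack.
So q_3 = False.
Set q_5 = True.
All clauses satisfied.

q_0 = False; q_1 = False; q_2 = False; q_3 = False; q_4 = False; q_5 = True; q_6 = False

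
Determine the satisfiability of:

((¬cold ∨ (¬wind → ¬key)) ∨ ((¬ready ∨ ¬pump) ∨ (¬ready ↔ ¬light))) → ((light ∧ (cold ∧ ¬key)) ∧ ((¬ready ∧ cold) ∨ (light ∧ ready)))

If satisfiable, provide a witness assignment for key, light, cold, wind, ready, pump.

key=F; light=T; cold=T; wind=F; ready=F; pump=F

  ((¬cold ∨ (¬wind → ¬key)) ∨ ((¬ready ∨ ¬pump) ∨ (¬ready ↔ ¬light))) → ((light ∧ (cold ∧ ¬key)) ∧ ((¬ready ∧ cold) ∨ (light ∧ ready))) = True
    (¬cold ∨ (¬wind → ¬key)) ∨ ((¬ready ∨ ¬pump) ∨ (¬ready ↔ ¬light)) = True
      ¬cold ∨ (¬wind → ¬key) = True
        ¬cold = False
        ¬wind → ¬key = True
          ¬wind = True
          ¬key = True
      (¬ready ∨ ¬pump) ∨ (¬ready ↔ ¬light) = True
        ¬ready ∨ ¬pump = True
          ¬ready = True
          ¬pump = True
        ¬ready ↔ ¬light = False
          ¬ready = True
          ¬light = False
    (light ∧ (cold ∧ ¬key)) ∧ ((¬ready ∧ cold) ∨ (light ∧ ready)) = True
      light ∧ (cold ∧ ¬key) = True
        cold ∧ ¬key = True
          ¬key = True
      (¬ready ∧ cold) ∨ (light ∧ ready) = True
        ¬ready ∧ cold = True
          ¬ready = True
        light ∧ ready = False
The formula evaluates to True.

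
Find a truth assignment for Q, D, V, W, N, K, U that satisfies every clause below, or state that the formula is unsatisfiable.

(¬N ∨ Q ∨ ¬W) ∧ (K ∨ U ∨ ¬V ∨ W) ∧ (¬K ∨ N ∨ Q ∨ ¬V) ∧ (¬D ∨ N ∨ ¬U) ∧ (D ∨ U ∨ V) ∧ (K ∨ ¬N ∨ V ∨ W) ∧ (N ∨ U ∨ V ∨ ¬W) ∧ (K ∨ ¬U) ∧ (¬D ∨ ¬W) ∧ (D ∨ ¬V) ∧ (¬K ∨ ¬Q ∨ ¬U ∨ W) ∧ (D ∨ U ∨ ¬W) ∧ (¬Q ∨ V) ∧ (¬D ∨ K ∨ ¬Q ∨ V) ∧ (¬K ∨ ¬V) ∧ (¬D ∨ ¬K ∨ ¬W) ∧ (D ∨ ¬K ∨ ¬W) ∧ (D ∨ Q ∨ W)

Q: False; D: True; V: False; W: False; N: True; K: True; U: True

Set Q = False.
Set D = True.
  then (¬D ∨ ¬W) forces W = False.
Set V = False.
Set N = True.
  then (K ∨ ¬N ∨ V ∨ W) forces K = True.
Set U = True.
All clauses satisfied.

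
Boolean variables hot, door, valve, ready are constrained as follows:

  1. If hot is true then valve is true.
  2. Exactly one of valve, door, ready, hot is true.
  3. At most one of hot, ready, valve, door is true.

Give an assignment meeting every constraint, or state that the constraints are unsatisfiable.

hot = False; door = True; valve = False; ready = False

  (1) hot=F ⇒ valve: vacuous ✓
  (2) {valve, door, ready, hot}: 1 true — exactly one ✓
  (3) {hot, ready, valve, door}: 1 true — at most one ✓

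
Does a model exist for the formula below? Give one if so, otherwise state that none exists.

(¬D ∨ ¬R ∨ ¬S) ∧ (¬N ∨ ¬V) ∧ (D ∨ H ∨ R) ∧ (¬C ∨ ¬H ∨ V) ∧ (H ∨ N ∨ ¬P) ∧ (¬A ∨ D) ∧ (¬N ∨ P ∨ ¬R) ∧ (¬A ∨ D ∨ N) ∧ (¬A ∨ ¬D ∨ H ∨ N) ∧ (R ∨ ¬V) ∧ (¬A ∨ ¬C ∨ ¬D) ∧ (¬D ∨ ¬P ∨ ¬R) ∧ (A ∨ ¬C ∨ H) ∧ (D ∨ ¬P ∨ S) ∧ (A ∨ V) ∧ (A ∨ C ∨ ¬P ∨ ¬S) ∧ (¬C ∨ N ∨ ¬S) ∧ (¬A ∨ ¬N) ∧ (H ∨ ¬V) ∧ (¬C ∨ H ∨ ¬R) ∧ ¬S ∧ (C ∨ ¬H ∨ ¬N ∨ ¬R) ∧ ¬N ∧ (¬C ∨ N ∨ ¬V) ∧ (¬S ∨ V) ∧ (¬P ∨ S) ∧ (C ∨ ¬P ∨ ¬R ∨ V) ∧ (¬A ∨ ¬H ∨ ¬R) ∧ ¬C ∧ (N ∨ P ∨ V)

A=F, H=T, V=T, C=F, D=F, R=T, S=F, N=F, P=F

Unit clause (¬S) forces S = False.
Unit clause (¬N) forces N = False.
In (¬P ∨ S) only ¬P is left, so P = False.
Unit clause (¬C) forces C = False.
In (N ∨ P ∨ V) only V is left, so V = True.
In (R ∨ ¬V) only R is left, so R = True.
In (H ∨ ¬V) only H is left, so H = True.
In (¬A ∨ ¬H ∨ ¬R) only ¬A is left, so A = False.
Set D = False.
All clauses satisfied.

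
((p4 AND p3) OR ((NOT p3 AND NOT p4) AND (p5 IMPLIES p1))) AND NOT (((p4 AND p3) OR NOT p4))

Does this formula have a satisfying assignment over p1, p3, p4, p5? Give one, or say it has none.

Case p4 = True: the formula simplifies to p3 AND NOT p3.
  p3 = True: the conjunct NOT p3 is False.
  p3 = False: the conjunct p3 is False.
Case p4 = False: the conjunct NOT (((p4 AND p3) OR NOT p4)) becomes NOT ((False OR True)) = False.
Both cases fail — unsatisfiable.

Unsatisfiable — no assignment works.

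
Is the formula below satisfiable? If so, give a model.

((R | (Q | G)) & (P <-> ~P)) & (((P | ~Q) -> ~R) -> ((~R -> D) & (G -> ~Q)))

No satisfying assignment exists.

The conjunct P <-> ~P is unsatisfiable on its own:
  P=F: evaluates to False.
  P=T: evaluates to False.
So the whole conjunction is unsatisfiable.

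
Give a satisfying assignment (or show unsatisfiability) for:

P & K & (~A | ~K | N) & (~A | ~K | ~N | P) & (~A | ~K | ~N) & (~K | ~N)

Unit clause (P) forces P = True.
Unit clause (K) forces K = True.
In (~K | ~N) only ~N is left, so N = False.
In (~A | ~K | N) only ~A is left, so A = False.
Check each clause:
  (P): P holds.
  (K): K holds.
  (~A | ~K | N): ~A holds.
  (~A | ~K | ~N | P): ~A holds.
  (~A | ~K | ~N): ~A holds.
  (~K | ~N): ~N holds.
All clauses satisfied.

P=T; N=F; K=T; A=F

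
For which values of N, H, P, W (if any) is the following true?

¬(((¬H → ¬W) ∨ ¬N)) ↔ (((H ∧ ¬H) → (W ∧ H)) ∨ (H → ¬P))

N: True, H: False, P: True, W: True

  ¬(((¬H → ¬W) ∨ ¬N)) ↔ (((H ∧ ¬H) → (W ∧ H)) ∨ (H → ¬P)) = True
    ¬(((¬H → ¬W) ∨ ¬N)) = True
      (¬H → ¬W) ∨ ¬N = False
        ¬H → ¬W = False
          ¬H = True
          ¬W = False
        ¬N = False
    ((H ∧ ¬H) → (W ∧ H)) ∨ (H → ¬P) = True
      (H ∧ ¬H) → (W ∧ H) = True
        H ∧ ¬H = False
          ¬H = True
        W ∧ H = False
      H → ¬P = True
        ¬P = False
The formula evaluates to True.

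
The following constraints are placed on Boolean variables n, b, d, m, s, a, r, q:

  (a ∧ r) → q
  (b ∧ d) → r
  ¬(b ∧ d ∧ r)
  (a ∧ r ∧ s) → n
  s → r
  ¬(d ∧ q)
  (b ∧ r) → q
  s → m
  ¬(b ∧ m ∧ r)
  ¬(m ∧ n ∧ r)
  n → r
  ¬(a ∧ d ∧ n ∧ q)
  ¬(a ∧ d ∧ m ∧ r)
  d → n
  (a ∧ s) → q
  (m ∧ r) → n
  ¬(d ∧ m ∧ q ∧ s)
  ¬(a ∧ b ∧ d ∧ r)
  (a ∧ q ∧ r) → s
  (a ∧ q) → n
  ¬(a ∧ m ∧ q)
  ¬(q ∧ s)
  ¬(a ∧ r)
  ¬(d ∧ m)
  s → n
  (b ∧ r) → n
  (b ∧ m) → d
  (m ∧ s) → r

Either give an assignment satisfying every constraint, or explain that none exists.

n=F; b=F; d=F; m=T; s=F; a=F; r=F; q=F

Set n = False.
  then (¬d ∨ n) forces d = False.
  then (n ∨ ¬s) forces s = False.
Set b = False.
Set m = True.
  then (¬m ∨ n ∨ ¬r) forces r = False.
Set a = False.
Set q = False.
All clauses satisfied.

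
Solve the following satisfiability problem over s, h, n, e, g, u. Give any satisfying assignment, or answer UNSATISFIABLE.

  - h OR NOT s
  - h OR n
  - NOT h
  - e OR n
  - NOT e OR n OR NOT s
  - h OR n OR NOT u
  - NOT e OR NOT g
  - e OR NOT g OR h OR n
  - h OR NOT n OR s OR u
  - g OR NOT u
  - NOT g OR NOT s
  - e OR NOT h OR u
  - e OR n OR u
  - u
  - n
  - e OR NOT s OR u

Unit clause (NOT h) forces h = False.
Unit clause (u) forces u = True.
Unit clause (n) forces n = True.
In (h OR NOT s) only NOT s is left, so s = False.
In (g OR NOT u) only g is left, so g = True.
In (NOT e OR NOT g) only NOT e is left, so e = False.
All clauses satisfied.

s=F, h=F, n=T, e=F, g=T, u=T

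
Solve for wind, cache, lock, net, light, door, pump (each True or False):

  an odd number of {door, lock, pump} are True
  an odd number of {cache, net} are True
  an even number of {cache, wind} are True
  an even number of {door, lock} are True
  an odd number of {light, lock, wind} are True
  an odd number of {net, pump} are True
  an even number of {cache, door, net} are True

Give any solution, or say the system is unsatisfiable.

wind=T, cache=T, lock=T, net=F, light=T, door=T, pump=T

{door, lock, pump}: 3 true → odd ✓
{cache, net}: 1 true → odd ✓
{cache, wind}: 2 true → even ✓
{door, lock}: 2 true → even ✓
{light, lock, wind}: 3 true → odd ✓
{net, pump}: 1 true → odd ✓
{cache, door, net}: 2 true → even ✓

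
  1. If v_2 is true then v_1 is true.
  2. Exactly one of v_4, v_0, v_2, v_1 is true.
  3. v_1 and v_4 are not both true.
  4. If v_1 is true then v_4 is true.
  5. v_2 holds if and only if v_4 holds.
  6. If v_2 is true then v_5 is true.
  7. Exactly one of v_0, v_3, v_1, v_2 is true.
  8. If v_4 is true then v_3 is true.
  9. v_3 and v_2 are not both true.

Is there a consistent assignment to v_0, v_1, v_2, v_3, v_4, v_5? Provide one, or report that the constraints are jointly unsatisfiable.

v_0: True, v_1: False, v_2: False, v_3: False, v_4: False, v_5: False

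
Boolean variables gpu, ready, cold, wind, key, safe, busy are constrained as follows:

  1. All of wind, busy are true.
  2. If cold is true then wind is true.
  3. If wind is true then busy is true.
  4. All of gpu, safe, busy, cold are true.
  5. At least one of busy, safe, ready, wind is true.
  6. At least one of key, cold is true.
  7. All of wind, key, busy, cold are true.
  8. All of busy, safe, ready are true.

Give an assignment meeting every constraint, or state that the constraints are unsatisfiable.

gpu: True, ready: True, cold: True, wind: True, key: True, safe: True, busy: True

  (1) {wind, busy}: all 2 true ✓
  (2) cold=T ⇒ wind: T ✓
  (3) wind=T ⇒ busy: T ✓
  (4) {gpu, safe, busy, cold}: all 4 true ✓
  (5) {busy, safe, ready, wind}: 4 true — at least one ✓
  (6) {key, cold}: 2 true — at least one ✓
  (7) {wind, key, busy, cold}: all 4 true ✓
  (8) {busy, safe, ready}: all 3 true ✓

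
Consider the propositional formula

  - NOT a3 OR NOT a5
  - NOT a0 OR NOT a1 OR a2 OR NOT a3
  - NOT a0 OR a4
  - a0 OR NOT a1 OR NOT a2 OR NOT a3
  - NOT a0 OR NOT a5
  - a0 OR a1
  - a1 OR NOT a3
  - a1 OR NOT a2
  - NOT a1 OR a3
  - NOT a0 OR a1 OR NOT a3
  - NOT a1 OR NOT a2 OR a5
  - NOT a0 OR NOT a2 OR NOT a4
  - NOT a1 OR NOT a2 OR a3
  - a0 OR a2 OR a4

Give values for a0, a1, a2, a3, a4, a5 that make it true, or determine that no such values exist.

a0 = False, a1 = True, a2 = False, a3 = True, a4 = True, a5 = False

Set a0 = False.
  then (a0 OR a1) forces a1 = True.
  then (NOT a1 OR a3) forces a3 = True.
  then (NOT a3 OR NOT a5) forces a5 = False.
  then (a0 OR NOT a1 OR NOT a2 OR NOT a3) forces a2 = False.
  then (a0 OR a2 OR a4) forces a4 = True.
All clauses satisfied.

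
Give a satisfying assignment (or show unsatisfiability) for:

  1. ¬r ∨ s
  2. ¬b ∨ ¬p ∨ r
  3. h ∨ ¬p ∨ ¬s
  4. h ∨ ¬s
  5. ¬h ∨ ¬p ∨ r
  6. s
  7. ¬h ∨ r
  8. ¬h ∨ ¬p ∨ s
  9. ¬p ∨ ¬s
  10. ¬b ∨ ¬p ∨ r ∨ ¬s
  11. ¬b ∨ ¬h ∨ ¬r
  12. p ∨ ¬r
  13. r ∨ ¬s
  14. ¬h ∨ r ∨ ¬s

Case s = True:
  (h ∨ ¬s) forces h = True.
  (¬h ∨ r) forces r = True.
  (¬p ∨ ¬s) forces p = False.
  Clause (p ∨ ¬r) is falsified — contradiction.
Case s = False:
  Clause (s) is falsified — contradiction.
Both cases fail, so the formula is unsatisfiable.

UNSATISFIABLE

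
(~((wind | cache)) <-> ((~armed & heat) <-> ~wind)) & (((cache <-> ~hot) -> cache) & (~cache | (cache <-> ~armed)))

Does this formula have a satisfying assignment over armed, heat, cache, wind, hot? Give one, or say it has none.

armed = False, heat = True, cache = False, wind = True, hot = False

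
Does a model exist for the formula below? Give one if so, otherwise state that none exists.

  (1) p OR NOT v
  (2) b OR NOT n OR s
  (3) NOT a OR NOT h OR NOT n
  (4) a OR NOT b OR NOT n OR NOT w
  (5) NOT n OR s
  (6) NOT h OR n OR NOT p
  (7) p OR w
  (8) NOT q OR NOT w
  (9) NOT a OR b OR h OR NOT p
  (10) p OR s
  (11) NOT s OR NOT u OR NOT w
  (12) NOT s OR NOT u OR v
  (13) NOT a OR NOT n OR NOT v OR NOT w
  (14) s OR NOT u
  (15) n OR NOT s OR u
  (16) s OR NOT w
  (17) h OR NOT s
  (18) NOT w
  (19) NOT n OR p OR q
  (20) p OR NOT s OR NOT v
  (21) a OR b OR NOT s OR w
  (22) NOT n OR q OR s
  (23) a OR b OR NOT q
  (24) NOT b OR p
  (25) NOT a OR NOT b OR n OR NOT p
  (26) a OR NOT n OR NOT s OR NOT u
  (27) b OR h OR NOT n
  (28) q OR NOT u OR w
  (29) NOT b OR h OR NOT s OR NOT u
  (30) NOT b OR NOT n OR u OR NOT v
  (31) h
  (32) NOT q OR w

Unit clause (NOT w) forces w = False.
Unit clause (h) forces h = True.
In (NOT q OR w) only NOT q is left, so q = False.
In (p OR w) only p is left, so p = True.
In (q OR NOT u OR w) only NOT u is left, so u = False.
In (NOT h OR n OR NOT p) only n is left, so n = True.
In (NOT n OR q OR s) only s is left, so s = True.
In (NOT a OR NOT h OR NOT n) only NOT a is left, so a = False.
In (a OR b OR NOT s OR w) only b is left, so b = True.
In (NOT b OR NOT n OR u OR NOT v) only NOT v is left, so v = False.
All clauses satisfied.

w = False; h = True; v = False; s = True; p = True; a = False; q = False; b = True; n = True; u = False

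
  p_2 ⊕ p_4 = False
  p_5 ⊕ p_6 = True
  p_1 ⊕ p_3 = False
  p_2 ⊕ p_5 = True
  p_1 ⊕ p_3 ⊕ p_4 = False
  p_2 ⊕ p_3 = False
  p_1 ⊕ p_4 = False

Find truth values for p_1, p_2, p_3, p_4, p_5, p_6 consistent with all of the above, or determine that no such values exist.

p_1 = False, p_2 = False, p_3 = False, p_4 = False, p_5 = True, p_6 = False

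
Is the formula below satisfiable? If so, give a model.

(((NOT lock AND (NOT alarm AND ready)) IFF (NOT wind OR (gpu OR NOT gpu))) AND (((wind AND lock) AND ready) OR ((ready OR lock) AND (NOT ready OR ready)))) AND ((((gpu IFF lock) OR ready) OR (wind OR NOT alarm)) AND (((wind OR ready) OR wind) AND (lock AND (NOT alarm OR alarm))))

The formula is unsatisfiable.

Case lock = True: the formula simplifies to (NOT ((NOT wind OR (gpu OR NOT gpu))) AND ((wind AND ready) OR (NOT ready OR ready))) AND (((gpu OR ready) OR (wind OR NOT alarm)) AND (((wind OR ready) OR wind) AND (NOT alarm OR alarm))).
  gpu = True: the conjunct NOT ((NOT wind OR (gpu OR NOT gpu))) becomes NOT ((NOT wind OR True)) = False.
  gpu = False: the conjunct NOT ((NOT wind OR (gpu OR NOT gpu))) becomes NOT ((NOT wind OR True)) = False.
Case lock = False: the conjunct lock is False.
Both cases fail — unsatisfiable.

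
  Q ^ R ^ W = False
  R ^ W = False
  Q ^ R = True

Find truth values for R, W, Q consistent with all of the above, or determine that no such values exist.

R: True, W: True, Q: False

Q ^ R ^ W = F ^ T ^ T = False ✓
R ^ W = T ^ T = False ✓
Q ^ R = F ^ T = True ✓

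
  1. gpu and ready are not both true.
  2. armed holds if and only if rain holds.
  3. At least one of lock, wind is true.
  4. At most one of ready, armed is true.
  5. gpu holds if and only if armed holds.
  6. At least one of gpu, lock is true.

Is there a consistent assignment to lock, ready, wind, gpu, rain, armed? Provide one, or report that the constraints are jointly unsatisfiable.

lock = True, ready = False, wind = True, gpu = False, rain = False, armed = False

  (1) gpu=F, ready=F — not both ✓
  (2) armed=F, rain=F — same ✓
  (3) {lock, wind}: 2 true — at least one ✓
  (4) {ready, armed}: 0 true — at most one ✓
  (5) gpu=F, armed=F — same ✓
  (6) {gpu, lock}: 1 true — at least one ✓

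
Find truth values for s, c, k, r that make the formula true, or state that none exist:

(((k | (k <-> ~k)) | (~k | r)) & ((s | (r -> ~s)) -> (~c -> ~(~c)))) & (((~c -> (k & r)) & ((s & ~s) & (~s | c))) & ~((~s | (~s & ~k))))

The formula is unsatisfiable.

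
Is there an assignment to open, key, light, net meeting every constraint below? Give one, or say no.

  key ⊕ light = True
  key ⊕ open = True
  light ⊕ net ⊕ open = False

open = False, key = True, light = False, net = False

key ⊕ light = T ⊕ F = True ✓
key ⊕ open = T ⊕ F = True ✓
light ⊕ net ⊕ open = F ⊕ F ⊕ F = False ✓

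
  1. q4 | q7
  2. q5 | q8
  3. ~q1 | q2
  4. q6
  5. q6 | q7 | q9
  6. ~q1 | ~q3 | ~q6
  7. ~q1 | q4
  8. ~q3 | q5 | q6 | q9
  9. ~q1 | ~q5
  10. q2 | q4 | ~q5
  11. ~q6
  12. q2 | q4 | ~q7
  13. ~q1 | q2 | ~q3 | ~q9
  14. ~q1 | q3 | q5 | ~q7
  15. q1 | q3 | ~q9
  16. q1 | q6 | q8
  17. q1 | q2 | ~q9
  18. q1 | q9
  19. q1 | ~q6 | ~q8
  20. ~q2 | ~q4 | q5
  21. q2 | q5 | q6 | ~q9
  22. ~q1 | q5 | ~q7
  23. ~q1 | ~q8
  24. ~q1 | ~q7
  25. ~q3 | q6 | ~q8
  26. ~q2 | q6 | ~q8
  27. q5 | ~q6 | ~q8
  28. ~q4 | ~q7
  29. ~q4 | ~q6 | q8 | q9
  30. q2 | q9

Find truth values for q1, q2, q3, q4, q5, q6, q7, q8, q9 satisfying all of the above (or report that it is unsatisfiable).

Case q6 = True:
  Clause (~q6) is falsified — contradiction.
Case q6 = False:
  Clause (q6) is falsified — contradiction.
Both cases fail, so the formula is unsatisfiable.

The formula is unsatisfiable.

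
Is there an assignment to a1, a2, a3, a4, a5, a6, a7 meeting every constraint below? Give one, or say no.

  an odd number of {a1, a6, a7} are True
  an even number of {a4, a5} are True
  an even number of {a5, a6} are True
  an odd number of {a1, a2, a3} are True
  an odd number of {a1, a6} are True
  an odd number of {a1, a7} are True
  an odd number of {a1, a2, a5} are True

a1: True, a2: False, a3: False, a4: False, a5: False, a6: False, a7: False

{a1, a6, a7}: 1 true → odd ✓
{a4, a5}: 0 true → even ✓
{a5, a6}: 0 true → even ✓
{a1, a2, a3}: 1 true → odd ✓
{a1, a6}: 1 true → odd ✓
{a1, a7}: 1 true → odd ✓
{a1, a2, a5}: 1 true → odd ✓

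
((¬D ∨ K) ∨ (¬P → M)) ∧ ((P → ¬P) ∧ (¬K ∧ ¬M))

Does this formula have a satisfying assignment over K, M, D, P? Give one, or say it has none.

K: False, M: False, D: False, P: False

  (¬D ∨ K) ∨ (¬P → M) = True
    ¬D ∨ K = True
      ¬D = True
    ¬P → M = False
      ¬P = True
  (P → ¬P) ∧ (¬K ∧ ¬M) = True
    P → ¬P = True
      ¬P = True
    ¬K ∧ ¬M = True
      ¬K = True
      ¬M = True
Both conjuncts True, so the formula holds.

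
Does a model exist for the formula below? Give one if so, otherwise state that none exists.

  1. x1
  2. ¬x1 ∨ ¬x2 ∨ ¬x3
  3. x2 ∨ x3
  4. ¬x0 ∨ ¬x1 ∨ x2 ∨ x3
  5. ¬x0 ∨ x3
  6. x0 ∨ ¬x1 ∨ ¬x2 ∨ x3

x0=F, x1=T, x2=F, x3=T

Unit clause (x1) forces x1 = True.
Set x0 = False.
Try x2 = True:
  (¬x1 ∨ ¬x2 ∨ ¬x3) forces x3 = False.
  clause (x0 ∨ ¬x1 ∨ ¬x2 ∨ x3) is falsified — backtrack.
So x2 = False.
  then (x2 ∨ x3) forces x3 = True.
All clauses satisfied.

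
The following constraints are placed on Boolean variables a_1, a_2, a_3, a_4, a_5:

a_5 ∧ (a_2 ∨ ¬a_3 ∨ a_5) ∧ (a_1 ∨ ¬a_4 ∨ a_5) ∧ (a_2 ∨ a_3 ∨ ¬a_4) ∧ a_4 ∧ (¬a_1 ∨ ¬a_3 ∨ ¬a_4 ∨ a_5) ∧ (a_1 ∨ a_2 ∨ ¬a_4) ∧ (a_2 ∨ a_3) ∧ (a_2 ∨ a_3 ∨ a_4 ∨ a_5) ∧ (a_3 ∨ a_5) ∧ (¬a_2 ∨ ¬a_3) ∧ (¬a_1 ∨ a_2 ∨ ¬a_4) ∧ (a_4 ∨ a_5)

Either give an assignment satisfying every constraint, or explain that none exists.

Unit clause (a_5) forces a_5 = True.
Unit clause (a_4) forces a_4 = True.
Set a_1 = False.
  then (a_1 ∨ a_2 ∨ ¬a_4) forces a_2 = True.
  then (¬a_2 ∨ ¬a_3) forces a_3 = False.
All clauses satisfied.

a_1 = False, a_2 = True, a_3 = False, a_4 = True, a_5 = True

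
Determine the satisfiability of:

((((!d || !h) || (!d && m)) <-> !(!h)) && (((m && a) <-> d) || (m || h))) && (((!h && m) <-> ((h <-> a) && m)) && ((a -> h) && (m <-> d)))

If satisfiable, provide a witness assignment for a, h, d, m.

a = False, h = True, d = False, m = False

  (((!d || !h) || (!d && m)) <-> !(!h)) && (((m && a) <-> d) || (m || h)) = True
    ((!d || !h) || (!d && m)) <-> !(!h) = True
      (!d || !h) || (!d && m) = True
        !d || !h = True
          !d = True
          !h = False
        !d && m = False
          !d = True
      !(!h) = True
        !h = False
    ((m && a) <-> d) || (m || h) = True
      (m && a) <-> d = True
        m && a = False
      m || h = True
  ((!h && m) <-> ((h <-> a) && m)) && ((a -> h) && (m <-> d)) = True
    (!h && m) <-> ((h <-> a) && m) = True
      !h && m = False
        !h = False
      (h <-> a) && m = False
        h <-> a = False
    (a -> h) && (m <-> d) = True
      a -> h = True
      m <-> d = True
Both conjuncts True, so the formula holds.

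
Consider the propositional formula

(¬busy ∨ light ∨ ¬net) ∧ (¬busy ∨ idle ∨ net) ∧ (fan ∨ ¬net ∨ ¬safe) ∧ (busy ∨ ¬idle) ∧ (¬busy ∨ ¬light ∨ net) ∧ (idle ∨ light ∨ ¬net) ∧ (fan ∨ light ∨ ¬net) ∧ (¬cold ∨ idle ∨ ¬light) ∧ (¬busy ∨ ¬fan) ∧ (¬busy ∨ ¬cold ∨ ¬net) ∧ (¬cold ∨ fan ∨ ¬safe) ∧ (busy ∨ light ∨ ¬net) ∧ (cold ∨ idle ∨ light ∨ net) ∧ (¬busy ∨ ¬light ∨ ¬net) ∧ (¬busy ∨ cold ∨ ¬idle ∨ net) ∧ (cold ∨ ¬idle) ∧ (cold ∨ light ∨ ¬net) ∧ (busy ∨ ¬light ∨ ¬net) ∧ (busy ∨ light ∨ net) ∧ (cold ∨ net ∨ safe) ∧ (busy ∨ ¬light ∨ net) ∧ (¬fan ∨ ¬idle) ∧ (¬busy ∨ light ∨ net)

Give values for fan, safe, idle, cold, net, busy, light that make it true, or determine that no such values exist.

UNSATISFIABLE

Case idle = True:
  (busy ∨ ¬idle) forces busy = True.
  (¬busy ∨ ¬fan) forces fan = False.
  (cold ∨ ¬idle) forces cold = True.
  (¬busy ∨ ¬cold ∨ ¬net) forces net = False.
  (¬busy ∨ ¬light ∨ net) forces light = False.
  Clause (¬busy ∨ light ∨ net) is falsified — contradiction.
Case idle = False:
  If net = True:
    (idle ∨ light ∨ ¬net) forces light = True.
    (¬cold ∨ idle ∨ ¬light) forces cold = False.
    (¬busy ∨ ¬light ∨ ¬net) forces busy = False.
    clause (busy ∨ ¬light ∨ ¬net) is falsified.
  If net = False:
    (¬busy ∨ idle ∨ net) forces busy = False.
    (busy ∨ light ∨ net) forces light = True.
    clause (busy ∨ ¬light ∨ net) is falsified.
  Every sub-case reaches a contradiction.
Both cases fail, so the formula is unsatisfiable.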